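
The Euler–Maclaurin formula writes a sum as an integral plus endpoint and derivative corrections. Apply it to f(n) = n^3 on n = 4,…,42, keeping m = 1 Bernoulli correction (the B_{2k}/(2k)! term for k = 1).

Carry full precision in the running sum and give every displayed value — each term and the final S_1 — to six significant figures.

S_1 ≈ 815373

The integral term ∫_4^42 x^3 dx = 777860.
Endpoint term: (f(4) + f(42))/2 = (64.0000 + 74088.0)/2 = 37076.0.
Running total after boundary: 814936.
Correction k=1: B_{2}/2! · (f^{(1)}(42) − f^{(1)}(4)) = 1/12 · (5292.00 − 48.0000) = 437.000.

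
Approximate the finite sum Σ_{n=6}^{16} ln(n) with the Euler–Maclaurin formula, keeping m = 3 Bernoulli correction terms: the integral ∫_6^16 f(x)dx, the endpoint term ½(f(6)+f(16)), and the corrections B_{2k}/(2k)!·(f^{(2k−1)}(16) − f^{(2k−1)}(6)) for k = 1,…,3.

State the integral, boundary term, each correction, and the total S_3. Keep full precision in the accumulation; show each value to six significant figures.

The integral term ∫_6^16 ln(x) dx = 23.6109.
½[f(6) + f(16)] = ½[1.79176 + 2.77259] = 2.28217.
Running total after boundary: 25.8930.
k=1: B_{2}/(2)! × [f^{(1)}(16) − f^{(1)}(6)] = 1/12 × (0.0625000 − 0.166667) = -0.00868056.
Partial sum through k=1: 25.8844.
k=2: B_{4}/(4)! × [f^{(3)}(16) − f^{(3)}(6)] = −1/720 × (0.000488281 − 0.00925926) = 1.21819e-05.
Partial sum through k=2: 25.8844.
k=3: B_{6}/(6)! × [f^{(5)}(16) − f^{(5)}(6)] = 1/30240 × (2.28882e-05 − 0.00308642) = -1.01307e-07.

S_3 ≈ 25.8844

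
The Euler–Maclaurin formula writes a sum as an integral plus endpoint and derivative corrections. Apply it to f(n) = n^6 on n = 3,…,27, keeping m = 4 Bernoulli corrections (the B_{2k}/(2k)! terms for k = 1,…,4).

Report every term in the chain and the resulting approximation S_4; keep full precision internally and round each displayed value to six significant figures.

S_4 ≈ 1.69522e+09

∫_3^27 x^6 dx evaluates to 1.49434e+09.
Boundary: ½(f(3) + f(27)) = ½(729.000 + 3.87420e+08) = 1.93711e+08.
Running total after boundary: 1.68805e+09.
k=1: B_{2}/(2)! × [f^{(1)}(27) − f^{(1)}(3)] = 1/12 × (8.60934e+07 − 1458.00) = 7.17433e+06.
Running total after k=1: 1.69522e+09.
k=2: B_{4}/(4)! × [f^{(3)}(27) − f^{(3)}(3)] = −1/720 × (2.36196e+06 − 3240.00) = -3276.00.
Running total after k=2: 1.69522e+09.
k=3: B_{6}/(6)! × [f^{(5)}(27) − f^{(5)}(3)] = 1/30240 × (19440.0 − 2160.00) = 0.571429.
Running total after k=3: 1.69522e+09.
k=4: B_{8}/(8)! × [f^{(7)}(27) − f^{(7)}(3)] = −1/1209600 × (0.00000 − 0.00000) = 0.00000.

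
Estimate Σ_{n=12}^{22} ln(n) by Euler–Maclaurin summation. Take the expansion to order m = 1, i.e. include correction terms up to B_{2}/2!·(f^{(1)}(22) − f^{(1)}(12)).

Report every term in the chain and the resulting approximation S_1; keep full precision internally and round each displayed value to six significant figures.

Integral: ∫_12^22 ln(x) dx = 28.1841.
½[f(12) + f(22)] = ½[2.48491 + 3.09104] = 2.78797.
So far: 30.9720.
Correction k=1: B_{2}/2! · (f^{(1)}(22) − f^{(1)}(12)) = 1/12 · (0.0454545 − 0.0833333) = -0.00315657.

S_1 ≈ 30.9689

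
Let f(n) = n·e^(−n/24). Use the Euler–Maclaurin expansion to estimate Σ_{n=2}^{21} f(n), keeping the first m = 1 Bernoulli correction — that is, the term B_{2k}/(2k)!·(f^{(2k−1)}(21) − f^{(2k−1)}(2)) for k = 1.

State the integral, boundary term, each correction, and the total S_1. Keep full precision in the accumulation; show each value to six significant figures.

S_1 ≈ 129.128

The integral term ∫_2^21 x·e^(−x/24) dx = 123.897.
Boundary: ½(f(2) + f(21)) = ½(1.84009 + 8.75410) = 5.29710.
Running total after boundary: 129.194.
Order-1 term: 1/12 · (0.0521078 − 0.843374) = -0.0659389.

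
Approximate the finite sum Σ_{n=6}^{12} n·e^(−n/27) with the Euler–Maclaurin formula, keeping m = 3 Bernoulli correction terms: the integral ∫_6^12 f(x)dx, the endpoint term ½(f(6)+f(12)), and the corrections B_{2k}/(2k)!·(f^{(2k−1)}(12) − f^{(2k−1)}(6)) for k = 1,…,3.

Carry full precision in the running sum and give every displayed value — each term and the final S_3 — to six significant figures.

Integral: ∫_6^12 x·e^(−x/27) dx = 38.2941.
Boundary: ½(f(6) + f(12)) = ½(4.80442 + 7.69416) = 6.24929.
Integral + boundary = 44.5434.
Order-1 term: 1/12 · (0.356211 − 0.622796) = -0.0222154.
Running total after k=1: 44.5212.
Order-2 term: −1/720 · (0.00224770 − 0.00305113) = 1.11587e-06.
Running total after k=2: 44.5212.
Order-3 term: 1/30240 · (5.49625e-06 − 7.19881e-06) = -5.63017e-11.

S_3 ≈ 44.5212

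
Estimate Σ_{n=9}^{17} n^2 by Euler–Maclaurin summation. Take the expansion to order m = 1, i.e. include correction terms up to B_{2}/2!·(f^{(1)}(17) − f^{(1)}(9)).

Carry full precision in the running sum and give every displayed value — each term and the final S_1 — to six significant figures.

Integral: ∫_9^17 x^2 dx = 1394.67.
½[f(9) + f(17)] = ½[81.0000 + 289.000] = 185.000.
So far: 1579.67.
k=1: B_{2}/(2)! × [f^{(1)}(17) − f^{(1)}(9)] = 1/12 × (34.0000 − 18.0000) = 1.33333.

S_1 ≈ 1581.00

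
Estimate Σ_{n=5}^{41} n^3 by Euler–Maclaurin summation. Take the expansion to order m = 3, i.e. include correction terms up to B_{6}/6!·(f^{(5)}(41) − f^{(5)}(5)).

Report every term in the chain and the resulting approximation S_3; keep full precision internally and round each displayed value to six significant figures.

S_3 ≈ 741221

∫_5^41 x^3 dx evaluates to 706284.
Boundary: ½(f(5) + f(41)) = ½(125.000 + 68921.0) = 34523.0.
Running total after boundary: 740807.
k=1: B_{2}/(2)! × [f^{(1)}(41) − f^{(1)}(5)] = 1/12 × (5043.00 − 75.0000) = 414.000.
Partial sum through k=1: 741221.
k=2: B_{4}/(4)! × [f^{(3)}(41) − f^{(3)}(5)] = −1/720 × (6.00000 − 6.00000) = 0.00000.
Partial sum through k=2: 741221.
k=3: B_{6}/(6)! × [f^{(5)}(41) − f^{(5)}(5)] = 1/30240 × (0.00000 − 0.00000) = 0.00000.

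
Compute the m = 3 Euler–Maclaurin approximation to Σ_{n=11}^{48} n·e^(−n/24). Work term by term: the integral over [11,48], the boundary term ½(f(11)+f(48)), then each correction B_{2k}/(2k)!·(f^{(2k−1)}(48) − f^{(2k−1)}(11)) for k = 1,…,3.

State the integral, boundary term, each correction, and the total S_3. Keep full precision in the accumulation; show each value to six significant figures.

S_3 ≈ 303.990

Integral: ∫_11^48 x·e^(−x/24) dx = 297.303.
½[f(11) + f(48)] = ½[6.95570 + 6.49609] = 6.72590.
Running total after boundary: 304.029.
Order-1 term: 1/12 · (-0.135335 − 0.342516) = -0.0398209.
Running total after k=1: 303.990.
Order-2 term: −1/720 · (0.000234957 − 0.00279026) = 3.54903e-06.
Running total after k=2: 303.990.
Order-3 term: 1/30240 · (1.22373e-06 − 8.65603e-06) = -2.45777e-10.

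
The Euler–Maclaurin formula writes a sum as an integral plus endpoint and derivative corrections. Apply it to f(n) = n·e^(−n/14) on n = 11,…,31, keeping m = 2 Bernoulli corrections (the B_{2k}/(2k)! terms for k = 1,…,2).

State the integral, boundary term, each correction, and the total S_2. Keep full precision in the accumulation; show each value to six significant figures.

S_2 ≈ 94.8928

∫_11^31 x·e^(−x/14) dx evaluates to 90.7121.
Boundary: ½(f(11) + f(31)) = ½(5.01373 + 3.38618) = 4.19996.
Running total after boundary: 94.9120.
Order-1 term: 1/12 · (-0.132638 − 0.0976701) = -0.0191924.
Running total after k=1: 94.8928.
Order-2 term: −1/720 · (0.000437881 − 0.00514928) = 6.54360e-06.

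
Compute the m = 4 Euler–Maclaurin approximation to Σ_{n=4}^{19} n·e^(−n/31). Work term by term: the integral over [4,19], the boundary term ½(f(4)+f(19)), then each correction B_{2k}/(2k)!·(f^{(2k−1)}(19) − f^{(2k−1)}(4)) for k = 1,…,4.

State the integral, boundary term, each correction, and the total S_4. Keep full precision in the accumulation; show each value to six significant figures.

S_4 ≈ 120.762

∫_4^19 x·e^(−x/31) dx evaluates to 113.904.
½[f(4) + f(19)] = ½[3.51578 + 10.2937] = 6.90476.
So far: 120.808.
Order-1 term: 1/12 · (0.209720 − 0.765533) = -0.0463178.
After k=1: 120.762.
Order-2 term: −1/720 · (0.00134576 − 0.00262583) = 1.77788e-06.
After k=2: 120.762.
Order-3 term: 1/30240 · (2.57365e-06 − 4.63586e-06) = -6.81947e-11.
After k=3: 120.762.
Order-4 term: −1/1209600 · (3.89900e-09 − 6.80471e-09) = 2.40221e-15.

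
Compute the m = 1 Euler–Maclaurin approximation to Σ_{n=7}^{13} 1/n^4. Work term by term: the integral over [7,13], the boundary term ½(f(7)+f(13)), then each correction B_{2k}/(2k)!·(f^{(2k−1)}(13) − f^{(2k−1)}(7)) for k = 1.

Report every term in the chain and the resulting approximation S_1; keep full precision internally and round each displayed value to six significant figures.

Integral: ∫_7^13 1/x^4 dx = 0.000820095.
Boundary: ½(f(7) + f(13)) = ½(0.000416493 + 3.50128e-05) = 0.000225753.
So far: 0.00104585.
k=1: B_{2}/(2)! × [f^{(1)}(13) − f^{(1)}(7)] = 1/12 × (-1.07732e-05 − (-0.000237996)) = 1.89352e-05.

S_1 ≈ 0.00106478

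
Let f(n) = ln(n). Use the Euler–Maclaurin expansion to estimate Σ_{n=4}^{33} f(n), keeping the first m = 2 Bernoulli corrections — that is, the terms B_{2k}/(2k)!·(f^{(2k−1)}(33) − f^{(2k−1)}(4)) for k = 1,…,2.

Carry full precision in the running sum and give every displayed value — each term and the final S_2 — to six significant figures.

S_2 ≈ 83.2627

The integral term ∫_4^33 ln(x) dx = 80.8396.
Endpoint term: (f(4) + f(33))/2 = (1.38629 + 3.49651)/2 = 2.44140.
Integral + boundary = 83.2810.
k=1: B_{2}/(2)! × [f^{(1)}(33) − f^{(1)}(4)] = 1/12 × (0.0303030 − 0.250000) = -0.0183081.
Partial sum through k=1: 83.2627.
k=2: B_{4}/(4)! × [f^{(3)}(33) − f^{(3)}(4)] = −1/720 × (5.56529e-05 − 0.0312500) = 4.33255e-05.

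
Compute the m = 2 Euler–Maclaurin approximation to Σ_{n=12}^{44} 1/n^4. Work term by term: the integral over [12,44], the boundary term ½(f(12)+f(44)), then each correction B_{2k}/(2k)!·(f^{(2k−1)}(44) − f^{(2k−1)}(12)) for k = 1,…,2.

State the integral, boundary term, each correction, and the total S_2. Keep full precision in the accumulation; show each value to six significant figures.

S_2 ≈ 0.000214567

The integral term ∫_12^44 1/x^4 dx = 0.000188988.
Endpoint term: (f(12) + f(44))/2 = (4.82253e-05 + 2.66802e-07)/2 = 2.42461e-05.
Integral + boundary = 0.000213234.
Order-1 term: 1/12 · (-2.42547e-08 − (-1.60751e-05)) = 1.33757e-06.
After k=1: 0.000214572.
Order-2 term: −1/720 · (-3.75848e-10 − (-3.34898e-06)) = -4.65084e-09.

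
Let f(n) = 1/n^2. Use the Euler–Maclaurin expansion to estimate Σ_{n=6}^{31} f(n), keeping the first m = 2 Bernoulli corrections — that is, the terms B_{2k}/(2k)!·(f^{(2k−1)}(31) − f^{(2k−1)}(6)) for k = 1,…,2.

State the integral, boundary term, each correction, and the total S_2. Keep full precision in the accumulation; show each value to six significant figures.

Integral: ∫_6^31 1/x^2 dx = 0.134409.
Boundary: ½(f(6) + f(31)) = ½(0.0277778 + 0.00104058) = 0.0144092.
So far: 0.148818.
Order-1 term: 1/12 · (-6.71344e-05 − (-0.00925926)) = 0.000766010.
Running total after k=1: 0.149584.
Order-2 term: −1/720 · (-8.38306e-07 − (-0.00308642)) = -4.28553e-06.

S_2 ≈ 0.149580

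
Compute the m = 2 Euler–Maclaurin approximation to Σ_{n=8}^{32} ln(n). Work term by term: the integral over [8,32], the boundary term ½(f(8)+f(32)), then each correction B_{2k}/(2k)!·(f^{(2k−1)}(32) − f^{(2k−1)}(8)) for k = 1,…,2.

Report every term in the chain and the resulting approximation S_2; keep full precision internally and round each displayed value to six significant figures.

S_2 ≈ 73.0328

Integral: ∫_8^32 ln(x) dx = 70.2680.
Endpoint term: (f(8) + f(32))/2 = (2.07944 + 3.46574)/2 = 2.77259.
Running total after boundary: 73.0406.
k=1: B_{2}/(2)! × [f^{(1)}(32) − f^{(1)}(8)] = 1/12 × (0.0312500 − 0.125000) = -0.00781250.
Partial sum through k=1: 73.0328.
k=2: B_{4}/(4)! × [f^{(3)}(32) − f^{(3)}(8)] = −1/720 × (6.10352e-05 − 0.00390625) = 5.34058e-06.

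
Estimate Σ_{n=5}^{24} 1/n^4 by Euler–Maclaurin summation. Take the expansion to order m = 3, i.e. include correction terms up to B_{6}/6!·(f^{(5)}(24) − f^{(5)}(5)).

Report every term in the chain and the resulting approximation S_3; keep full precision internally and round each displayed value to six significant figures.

∫_5^24 1/x^4 dx evaluates to 0.00264255.
Boundary: ½(f(5) + f(24)) = ½(0.00160000 + 3.01408e-06) = 0.000801507.
Integral + boundary = 0.00344406.
k=1: B_{2}/(2)! × [f^{(1)}(24) − f^{(1)}(5)] = 1/12 × (-5.02347e-07 − (-0.00128000)) = 0.000106625.
Partial sum through k=1: 0.00355069.
k=2: B_{4}/(4)! × [f^{(3)}(24) − f^{(3)}(5)] = −1/720 × (-2.61639e-08 − (-0.00153600)) = -2.13330e-06.
Partial sum through k=2: 0.00354855.
k=3: B_{6}/(6)! × [f^{(5)}(24) − f^{(5)}(5)] = 1/30240 × (-2.54371e-09 − (-0.00344064)) = 1.13778e-07.

S_3 ≈ 0.00354867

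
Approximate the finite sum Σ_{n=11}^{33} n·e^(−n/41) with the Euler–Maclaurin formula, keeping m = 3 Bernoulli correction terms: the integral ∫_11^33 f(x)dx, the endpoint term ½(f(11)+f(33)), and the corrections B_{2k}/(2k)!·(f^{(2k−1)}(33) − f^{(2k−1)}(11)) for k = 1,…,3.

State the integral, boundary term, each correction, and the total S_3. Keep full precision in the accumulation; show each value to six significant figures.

Integral: ∫_11^33 x·e^(−x/41) dx = 273.676.
½[f(11) + f(33)] = ½[8.41152 + 14.7557] = 11.5836.
So far: 285.260.
Correction k=1: B_{2}/2! · (f^{(1)}(33) − f^{(1)}(11)) = 1/12 · (0.0872473 − 0.559525) = -0.0393565.
Partial sum through k=1: 285.220.
Correction k=2: B_{4}/4! · (f^{(3)}(33) − f^{(3)}(11)) = −1/720 · (0.000583898 − 0.00124265) = 9.14932e-07.
Partial sum through k=2: 285.220.
Correction k=3: B_{6}/6! · (f^{(5)}(33) − f^{(5)}(11)) = 1/30240 · (6.63827e-07 − 1.28046e-06) = -2.03911e-11.

S_3 ≈ 285.220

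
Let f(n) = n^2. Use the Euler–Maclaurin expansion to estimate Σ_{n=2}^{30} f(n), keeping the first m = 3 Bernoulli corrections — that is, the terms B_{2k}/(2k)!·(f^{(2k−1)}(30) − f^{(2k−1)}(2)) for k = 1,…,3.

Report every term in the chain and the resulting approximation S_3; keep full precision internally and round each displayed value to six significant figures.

S_3 ≈ 9454.00

∫_2^30 x^2 dx evaluates to 8997.33.
½[f(2) + f(30)] = ½[4.00000 + 900.000] = 452.000.
So far: 9449.33.
k=1: B_{2}/(2)! × [f^{(1)}(30) − f^{(1)}(2)] = 1/12 × (60.0000 − 4.00000) = 4.66667.
Partial sum through k=1: 9454.00.
k=2: B_{4}/(4)! × [f^{(3)}(30) − f^{(3)}(2)] = −1/720 × (0.00000 − 0.00000) = 0.00000.
Partial sum through k=2: 9454.00.
k=3: B_{6}/(6)! × [f^{(5)}(30) − f^{(5)}(2)] = 1/30240 × (0.00000 − 0.00000) = 0.00000.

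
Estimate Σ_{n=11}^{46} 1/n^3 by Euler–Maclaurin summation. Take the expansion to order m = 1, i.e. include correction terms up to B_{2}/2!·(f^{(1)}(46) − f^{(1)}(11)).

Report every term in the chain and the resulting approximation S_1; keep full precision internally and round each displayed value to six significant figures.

The integral term ∫_11^46 1/x^3 dx = 0.00389594.
Endpoint term: (f(11) + f(46))/2 = (0.000751315 + 1.02737e-05)/2 = 0.000380794.
Integral + boundary = 0.00427673.
k=1: B_{2}/(2)! × [f^{(1)}(46) − f^{(1)}(11)] = 1/12 × (-6.70023e-07 − (-0.000204904)) = 1.70195e-05.

S_1 ≈ 0.00429375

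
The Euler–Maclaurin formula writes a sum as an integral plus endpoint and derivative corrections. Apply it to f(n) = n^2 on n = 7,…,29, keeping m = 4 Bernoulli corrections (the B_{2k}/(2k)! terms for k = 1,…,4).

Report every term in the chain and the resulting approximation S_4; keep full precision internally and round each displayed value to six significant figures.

S_4 ≈ 8464.00

∫_7^29 x^2 dx evaluates to 8015.33.
½[f(7) + f(29)] = ½[49.0000 + 841.000] = 445.000.
So far: 8460.33.
k=1: B_{2}/(2)! × [f^{(1)}(29) − f^{(1)}(7)] = 1/12 × (58.0000 − 14.0000) = 3.66667.
Partial sum through k=1: 8464.00.
k=2: B_{4}/(4)! × [f^{(3)}(29) − f^{(3)}(7)] = −1/720 × (0.00000 − 0.00000) = 0.00000.
Partial sum through k=2: 8464.00.
k=3: B_{6}/(6)! × [f^{(5)}(29) − f^{(5)}(7)] = 1/30240 × (0.00000 − 0.00000) = 0.00000.
Partial sum through k=3: 8464.00.
k=4: B_{8}/(8)! × [f^{(7)}(29) − f^{(7)}(7)] = −1/1209600 × (0.00000 − 0.00000) = 0.00000.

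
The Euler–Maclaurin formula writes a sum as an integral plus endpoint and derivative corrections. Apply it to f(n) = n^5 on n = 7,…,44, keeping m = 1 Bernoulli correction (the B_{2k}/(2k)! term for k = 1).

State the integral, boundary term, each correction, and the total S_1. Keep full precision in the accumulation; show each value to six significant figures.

Integral: ∫_7^44 x^5 dx = 1.20937e+09.
Boundary: ½(f(7) + f(44)) = ½(16807.0 + 1.64916e+08) = 8.24665e+07.
Running total after boundary: 1.29183e+09.
Correction k=1: B_{2}/2! · (f^{(1)}(44) − f^{(1)}(7)) = 1/12 · (1.87405e+07 − 12005.0) = 1.56071e+06.

S_1 ≈ 1.29339e+09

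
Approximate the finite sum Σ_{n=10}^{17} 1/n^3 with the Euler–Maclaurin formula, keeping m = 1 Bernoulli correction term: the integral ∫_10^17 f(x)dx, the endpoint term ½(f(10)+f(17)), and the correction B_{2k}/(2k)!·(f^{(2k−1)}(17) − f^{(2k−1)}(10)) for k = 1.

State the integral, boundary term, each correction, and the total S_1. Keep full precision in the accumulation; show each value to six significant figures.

S_1 ≈ 0.00389367

The integral term ∫_10^17 1/x^3 dx = 0.00326990.
½[f(10) + f(17)] = ½[0.00100000 + 0.000203542] = 0.000601771.
Integral + boundary = 0.00387167.
Order-1 term: 1/12 · (-3.59191e-05 − (-0.000300000)) = 2.20067e-05.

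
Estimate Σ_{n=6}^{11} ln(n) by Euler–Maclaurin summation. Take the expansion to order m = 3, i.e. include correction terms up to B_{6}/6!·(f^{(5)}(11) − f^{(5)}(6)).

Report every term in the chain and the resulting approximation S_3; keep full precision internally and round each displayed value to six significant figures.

S_3 ≈ 12.7148

Integral: ∫_6^11 ln(x) dx = 10.6263.
½[f(6) + f(11)] = ½[1.79176 + 2.39790] = 2.09483.
Integral + boundary = 12.7211.
k=1: B_{2}/(2)! × [f^{(1)}(11) − f^{(1)}(6)] = 1/12 × (0.0909091 − 0.166667) = -0.00631313.
Running total after k=1: 12.7148.
k=2: B_{4}/(4)! × [f^{(3)}(11) − f^{(3)}(6)] = −1/720 × (0.00150263 − 0.00925926) = 1.07731e-05.
Running total after k=2: 12.7148.
k=3: B_{6}/(6)! × [f^{(5)}(11) − f^{(5)}(6)] = 1/30240 × (0.000149021 − 0.00308642) = -9.71362e-08.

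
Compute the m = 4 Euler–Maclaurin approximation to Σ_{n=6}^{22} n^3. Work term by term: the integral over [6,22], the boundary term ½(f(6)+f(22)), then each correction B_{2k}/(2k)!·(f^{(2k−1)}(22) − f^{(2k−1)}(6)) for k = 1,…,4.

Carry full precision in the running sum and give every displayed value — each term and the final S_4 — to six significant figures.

∫_6^22 x^3 dx evaluates to 58240.0.
½[f(6) + f(22)] = ½[216.000 + 10648.0] = 5432.00.
So far: 63672.0.
Order-1 term: 1/12 · (1452.00 − 108.000) = 112.000.
Partial sum through k=1: 63784.0.
Order-2 term: −1/720 · (6.00000 − 6.00000) = 0.00000.
Partial sum through k=2: 63784.0.
Order-3 term: 1/30240 · (0.00000 − 0.00000) = 0.00000.
Partial sum through k=3: 63784.0.
Order-4 term: −1/1209600 · (0.00000 − 0.00000) = 0.00000.

S_4 ≈ 63784.0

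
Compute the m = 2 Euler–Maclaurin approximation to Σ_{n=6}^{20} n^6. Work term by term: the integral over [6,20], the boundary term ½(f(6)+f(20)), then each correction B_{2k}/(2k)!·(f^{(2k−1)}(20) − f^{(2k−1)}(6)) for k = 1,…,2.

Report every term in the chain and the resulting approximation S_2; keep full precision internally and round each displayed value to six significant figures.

S_2 ≈ 2.16435e+08

Integral: ∫_6^20 x^6 dx = 1.82817e+08.
½[f(6) + f(20)] = ½[46656.0 + 6.40000e+07] = 3.20233e+07.
So far: 2.14840e+08.
k=1: B_{2}/(2)! × [f^{(1)}(20) − f^{(1)}(6)] = 1/12 × (1.92000e+07 − 46656.0) = 1.59611e+06.
Partial sum through k=1: 2.16437e+08.
k=2: B_{4}/(4)! × [f^{(3)}(20) − f^{(3)}(6)] = −1/720 × (960000 − 25920.0) = -1297.33.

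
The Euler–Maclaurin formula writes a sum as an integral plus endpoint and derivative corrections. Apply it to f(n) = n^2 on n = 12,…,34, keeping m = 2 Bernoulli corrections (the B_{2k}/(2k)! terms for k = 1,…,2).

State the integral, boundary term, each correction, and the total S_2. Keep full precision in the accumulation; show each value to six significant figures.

Integral: ∫_12^34 x^2 dx = 12525.3.
Boundary: ½(f(12) + f(34)) = ½(144.000 + 1156.00) = 650.000.
So far: 13175.3.
Order-1 term: 1/12 · (68.0000 − 24.0000) = 3.66667.
After k=1: 13179.0.
Order-2 term: −1/720 · (0.00000 − 0.00000) = 0.00000.

S_2 ≈ 13179.0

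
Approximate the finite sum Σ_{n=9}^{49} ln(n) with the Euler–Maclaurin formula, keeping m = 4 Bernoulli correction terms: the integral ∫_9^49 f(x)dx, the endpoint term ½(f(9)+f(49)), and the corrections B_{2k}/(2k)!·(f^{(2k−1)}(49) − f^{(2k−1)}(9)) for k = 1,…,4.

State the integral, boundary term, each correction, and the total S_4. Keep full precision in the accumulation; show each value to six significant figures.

The integral term ∫_9^49 ln(x) dx = 130.924.
Endpoint term: (f(9) + f(49))/2 = (2.19722 + 3.89182)/2 = 3.04452.
Integral + boundary = 133.969.
Correction k=1: B_{2}/2! · (f^{(1)}(49) − f^{(1)}(9)) = 1/12 · (0.0204082 − 0.111111) = -0.00755858.
After k=1: 133.961.
Correction k=2: B_{4}/4! · (f^{(3)}(49) − f^{(3)}(9)) = −1/720 · (1.69997e-05 − 0.00274348) = 3.78678e-06.
After k=2: 133.961.
Correction k=3: B_{6}/6! · (f^{(5)}(49) − f^{(5)}(9)) = 1/30240 · (8.49632e-08 − 0.000406442) = -1.34377e-08.
After k=3: 133.961.
Correction k=4: B_{8}/8! · (f^{(7)}(49) − f^{(7)}(9)) = −1/1209600 · (1.06160e-09 − 0.000150534) = 1.24449e-10.

S_4 ≈ 133.961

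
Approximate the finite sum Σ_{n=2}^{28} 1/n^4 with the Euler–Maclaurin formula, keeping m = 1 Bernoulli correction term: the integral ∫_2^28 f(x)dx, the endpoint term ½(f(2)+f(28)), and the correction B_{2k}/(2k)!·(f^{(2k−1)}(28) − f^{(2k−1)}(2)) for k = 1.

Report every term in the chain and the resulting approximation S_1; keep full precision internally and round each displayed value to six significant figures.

The integral term ∫_2^28 1/x^4 dx = 0.0416515.
Boundary: ½(f(2) + f(28)) = ½(0.0625000 + 1.62693e-06) = 0.0312508.
Running total after boundary: 0.0729023.
k=1: B_{2}/(2)! × [f^{(1)}(28) − f^{(1)}(2)] = 1/12 × (-2.32418e-07 − (-0.125000)) = 0.0104166.

S_1 ≈ 0.0833189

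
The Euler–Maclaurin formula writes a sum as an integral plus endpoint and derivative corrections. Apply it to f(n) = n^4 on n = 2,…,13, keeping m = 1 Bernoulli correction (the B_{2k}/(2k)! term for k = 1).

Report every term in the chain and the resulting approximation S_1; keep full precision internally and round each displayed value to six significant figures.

S_1 ≈ 89270.4

Integral: ∫_2^13 x^4 dx = 74252.2.
Boundary: ½(f(2) + f(13)) = ½(16.0000 + 28561.0) = 14288.5.
Integral + boundary = 88540.7.
k=1: B_{2}/(2)! × [f^{(1)}(13) − f^{(1)}(2)] = 1/12 × (8788.00 − 32.0000) = 729.667.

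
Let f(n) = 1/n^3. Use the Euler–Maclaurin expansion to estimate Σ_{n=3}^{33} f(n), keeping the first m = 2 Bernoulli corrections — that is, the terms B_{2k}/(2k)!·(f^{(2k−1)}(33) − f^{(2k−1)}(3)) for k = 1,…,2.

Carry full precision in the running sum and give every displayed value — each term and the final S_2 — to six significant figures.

Integral: ∫_3^33 1/x^3 dx = 0.0550964.
½[f(3) + f(33)] = ½[0.0370370 + 2.78265e-05] = 0.0185324.
So far: 0.0736289.
Order-1 term: 1/12 · (-2.52968e-06 − (-0.0370370)) = 0.00308621.
After k=1: 0.0767151.
Order-2 term: −1/720 · (-4.64588e-08 − (-0.0823045)) = -0.000114312.

S_2 ≈ 0.0766007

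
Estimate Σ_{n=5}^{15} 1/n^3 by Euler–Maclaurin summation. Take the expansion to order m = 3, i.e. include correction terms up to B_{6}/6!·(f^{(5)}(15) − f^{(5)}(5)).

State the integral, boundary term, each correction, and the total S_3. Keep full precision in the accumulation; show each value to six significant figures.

Integral: ∫_5^15 1/x^3 dx = 0.0177778.
Boundary: ½(f(5) + f(15)) = ½(0.00800000 + 0.000296296) = 0.00414815.
So far: 0.0219259.
k=1: B_{2}/(2)! × [f^{(1)}(15) − f^{(1)}(5)] = 1/12 × (-5.92593e-05 − (-0.00480000)) = 0.000395062.
After k=1: 0.0223210.
k=2: B_{4}/(4)! × [f^{(3)}(15) − f^{(3)}(5)] = −1/720 × (-5.26749e-06 − (-0.00384000)) = -5.32602e-06.
After k=2: 0.0223157.
k=3: B_{6}/(6)! × [f^{(5)}(15) − f^{(5)}(5)] = 1/30240 × (-9.83265e-07 − (-0.00645120)) = 2.13301e-07.

S_3 ≈ 0.0223159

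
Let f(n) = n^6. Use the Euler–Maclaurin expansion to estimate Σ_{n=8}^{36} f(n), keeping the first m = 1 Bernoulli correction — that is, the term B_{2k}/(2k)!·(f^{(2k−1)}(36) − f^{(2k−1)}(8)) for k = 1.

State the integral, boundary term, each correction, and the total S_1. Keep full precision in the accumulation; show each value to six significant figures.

The integral term ∫_8^36 x^6 dx = 1.11946e+10.
Endpoint term: (f(8) + f(36))/2 = (262144 + 2.17678e+09)/2 = 1.08852e+09.
So far: 1.22831e+10.
k=1: B_{2}/(2)! × [f^{(1)}(36) − f^{(1)}(8)] = 1/12 × (3.62797e+08 − 196608) = 3.02167e+07.

S_1 ≈ 1.23133e+10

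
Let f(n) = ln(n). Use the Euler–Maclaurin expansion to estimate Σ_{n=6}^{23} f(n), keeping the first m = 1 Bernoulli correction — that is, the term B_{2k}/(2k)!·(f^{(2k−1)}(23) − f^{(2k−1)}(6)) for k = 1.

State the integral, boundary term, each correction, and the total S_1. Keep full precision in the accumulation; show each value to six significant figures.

Integral: ∫_6^23 ln(x) dx = 44.3658.
½[f(6) + f(23)] = ½[1.79176 + 3.13549] = 2.46363.
So far: 46.8294.
k=1: B_{2}/(2)! × [f^{(1)}(23) − f^{(1)}(6)] = 1/12 × (0.0434783 − 0.166667) = -0.0102657.

S_1 ≈ 46.8192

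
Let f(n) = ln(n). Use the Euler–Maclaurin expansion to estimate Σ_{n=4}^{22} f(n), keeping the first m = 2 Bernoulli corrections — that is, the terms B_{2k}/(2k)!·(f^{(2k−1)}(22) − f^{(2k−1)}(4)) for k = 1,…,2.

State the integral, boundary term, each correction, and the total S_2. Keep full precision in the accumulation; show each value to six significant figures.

∫_4^22 ln(x) dx evaluates to 44.4578.
Endpoint term: (f(4) + f(22))/2 = (1.38629 + 3.09104)/2 = 2.23867.
Integral + boundary = 46.6964.
Order-1 term: 1/12 · (0.0454545 − 0.250000) = -0.0170455.
After k=1: 46.6794.
Order-2 term: −1/720 · (0.000187829 − 0.0312500) = 4.31419e-05.

S_2 ≈ 46.6794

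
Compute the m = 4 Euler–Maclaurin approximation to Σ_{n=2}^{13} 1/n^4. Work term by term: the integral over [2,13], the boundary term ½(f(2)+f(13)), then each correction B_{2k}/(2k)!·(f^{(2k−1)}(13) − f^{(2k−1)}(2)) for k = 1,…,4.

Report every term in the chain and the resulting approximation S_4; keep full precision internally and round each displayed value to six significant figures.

Integral: ∫_2^13 1/x^4 dx = 0.0415149.
½[f(2) + f(13)] = ½[0.0625000 + 3.50128e-05] = 0.0312675.
Running total after boundary: 0.0727825.
k=1: B_{2}/(2)! × [f^{(1)}(13) − f^{(1)}(2)] = 1/12 × (-1.07732e-05 − (-0.125000)) = 0.0104158.
Partial sum through k=1: 0.0831982.
k=2: B_{4}/(4)! × [f^{(3)}(13) − f^{(3)}(2)] = −1/720 × (-1.91240e-06 − (-0.937500)) = -0.00130208.
Partial sum through k=2: 0.0818961.
k=3: B_{6}/(6)! × [f^{(5)}(13) − f^{(5)}(2)] = 1/30240 × (-6.33693e-07 − (-13.1250)) = 0.000434028.
Partial sum through k=3: 0.0823302.
k=4: B_{8}/(8)! × [f^{(7)}(13) − f^{(7)}(2)] = −1/1209600 × (-3.37470e-07 − (-295.312)) = -0.000244141.

S_4 ≈ 0.0820860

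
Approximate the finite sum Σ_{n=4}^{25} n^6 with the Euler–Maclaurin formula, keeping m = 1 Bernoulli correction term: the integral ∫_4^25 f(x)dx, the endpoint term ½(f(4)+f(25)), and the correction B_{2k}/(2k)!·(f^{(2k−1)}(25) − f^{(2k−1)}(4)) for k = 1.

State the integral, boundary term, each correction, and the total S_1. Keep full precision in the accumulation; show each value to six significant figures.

S_1 ≈ 9.98883e+08

Integral: ∫_4^25 x^6 dx = 8.71928e+08.
½[f(4) + f(25)] = ½[4096.00 + 2.44141e+08] = 1.22072e+08.
Running total after boundary: 9.94001e+08.
Order-1 term: 1/12 · (5.85938e+07 − 6144.00) = 4.88230e+06.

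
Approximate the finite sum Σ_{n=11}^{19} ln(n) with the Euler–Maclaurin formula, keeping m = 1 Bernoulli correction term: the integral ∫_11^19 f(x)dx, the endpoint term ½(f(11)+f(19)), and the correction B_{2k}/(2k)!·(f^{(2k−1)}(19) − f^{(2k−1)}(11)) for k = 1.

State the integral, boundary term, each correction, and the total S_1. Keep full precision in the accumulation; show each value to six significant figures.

∫_11^19 ln(x) dx evaluates to 21.5675.
Boundary: ½(f(11) + f(19)) = ½(2.39790 + 2.94444) = 2.67117.
Integral + boundary = 24.2387.
Order-1 term: 1/12 · (0.0526316 − 0.0909091) = -0.00318979.

S_1 ≈ 24.2355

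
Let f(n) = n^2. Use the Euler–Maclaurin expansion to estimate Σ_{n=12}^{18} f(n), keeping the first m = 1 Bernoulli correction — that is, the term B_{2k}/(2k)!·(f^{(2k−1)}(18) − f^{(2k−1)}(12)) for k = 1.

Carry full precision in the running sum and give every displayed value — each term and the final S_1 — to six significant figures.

Integral: ∫_12^18 x^2 dx = 1368.00.
Endpoint term: (f(12) + f(18))/2 = (144.000 + 324.000)/2 = 234.000.
Integral + boundary = 1602.00.
k=1: B_{2}/(2)! × [f^{(1)}(18) − f^{(1)}(12)] = 1/12 × (36.0000 − 24.0000) = 1.00000.

S_1 ≈ 1603.00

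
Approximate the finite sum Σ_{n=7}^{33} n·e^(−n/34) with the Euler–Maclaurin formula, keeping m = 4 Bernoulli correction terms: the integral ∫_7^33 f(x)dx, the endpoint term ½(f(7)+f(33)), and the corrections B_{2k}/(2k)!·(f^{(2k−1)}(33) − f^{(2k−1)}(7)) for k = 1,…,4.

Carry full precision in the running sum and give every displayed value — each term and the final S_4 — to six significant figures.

S_4 ≈ 280.620

Integral: ∫_7^33 x·e^(−x/34) dx = 271.573.
Boundary: ½(f(7) + f(33)) = ½(5.69750 + 12.5024) = 9.09994.
So far: 280.673.
k=1: B_{2}/(2)! × [f^{(1)}(33) − f^{(1)}(7)] = 1/12 × (0.0111429 − 0.646355) = -0.0529344.
Partial sum through k=1: 280.620.
k=2: B_{4}/(4)! × [f^{(3)}(33) − f^{(3)}(7)] = −1/720 × (0.000665107 − 0.00196731) = 1.80862e-06.
Partial sum through k=2: 280.620.
k=3: B_{6}/(6)! × [f^{(5)}(33) − f^{(5)}(7)] = 1/30240 × (1.14236e-06 − 2.91998e-06) = -5.87835e-11.
Partial sum through k=3: 280.620.
k=4: B_{8}/(8)! × [f^{(7)}(33) − f^{(7)}(7)] = −1/1209600 × (1.47870e-09 − 3.57969e-09) = 1.73693e-15.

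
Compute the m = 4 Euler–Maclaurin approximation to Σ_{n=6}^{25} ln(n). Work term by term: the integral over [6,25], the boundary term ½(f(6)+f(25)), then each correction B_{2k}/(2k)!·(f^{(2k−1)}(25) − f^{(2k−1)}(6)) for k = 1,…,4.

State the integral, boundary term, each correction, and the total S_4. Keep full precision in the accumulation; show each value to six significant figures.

S_4 ≈ 53.2161

The integral term ∫_6^25 ln(x) dx = 50.7213.
½[f(6) + f(25)] = ½[1.79176 + 3.21888] = 2.50532.
So far: 53.2267.
Correction k=1: B_{2}/2! · (f^{(1)}(25) − f^{(1)}(6)) = 1/12 · (0.0400000 − 0.166667) = -0.0105556.
After k=1: 53.2161.
Correction k=2: B_{4}/4! · (f^{(3)}(25) − f^{(3)}(6)) = −1/720 · (0.000128000 − 0.00925926) = 1.26823e-05.
After k=2: 53.2161.
Correction k=3: B_{6}/6! · (f^{(5)}(25) − f^{(5)}(6)) = 1/30240 · (2.45760e-06 − 0.00308642) = -1.01983e-07.
After k=3: 53.2161.
Correction k=4: B_{8}/8! · (f^{(7)}(25) − f^{(7)}(6)) = −1/1209600 · (1.17965e-07 − 0.00257202) = 2.12624e-09.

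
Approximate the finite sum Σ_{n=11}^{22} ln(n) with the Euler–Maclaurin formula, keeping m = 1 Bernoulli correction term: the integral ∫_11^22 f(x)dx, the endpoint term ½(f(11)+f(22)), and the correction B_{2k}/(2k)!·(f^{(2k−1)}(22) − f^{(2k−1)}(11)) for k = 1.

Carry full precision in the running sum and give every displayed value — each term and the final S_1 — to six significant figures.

S_1 ≈ 33.3668

Integral: ∫_11^22 ln(x) dx = 30.6261.
½[f(11) + f(22)] = ½[2.39790 + 3.09104] = 2.74447.
So far: 33.3706.
k=1: B_{2}/(2)! × [f^{(1)}(22) − f^{(1)}(11)] = 1/12 × (0.0454545 − 0.0909091) = -0.00378788.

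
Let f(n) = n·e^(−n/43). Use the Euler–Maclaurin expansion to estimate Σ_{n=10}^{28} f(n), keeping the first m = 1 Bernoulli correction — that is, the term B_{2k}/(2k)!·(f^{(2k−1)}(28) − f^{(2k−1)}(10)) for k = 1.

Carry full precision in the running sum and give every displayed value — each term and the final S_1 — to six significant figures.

Integral: ∫_10^28 x·e^(−x/43) dx = 214.162.
½[f(10) + f(28)] = ½[7.92504 + 14.6003] = 11.2627.
Integral + boundary = 225.425.
k=1: B_{2}/(2)! × [f^{(1)}(28) − f^{(1)}(10)] = 1/12 × (0.181897 − 0.608200) = -0.0355253.

S_1 ≈ 225.389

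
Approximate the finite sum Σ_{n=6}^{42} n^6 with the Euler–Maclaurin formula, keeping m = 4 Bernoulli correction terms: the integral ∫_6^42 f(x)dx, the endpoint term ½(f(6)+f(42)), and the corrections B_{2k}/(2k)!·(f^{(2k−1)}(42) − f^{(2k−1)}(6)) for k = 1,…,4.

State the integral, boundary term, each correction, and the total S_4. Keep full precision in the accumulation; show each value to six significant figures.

∫_6^42 x^6 dx evaluates to 3.29342e+10.
Endpoint term: (f(6) + f(42))/2 = (46656.0 + 5.48903e+09)/2 = 2.74454e+09.
Running total after boundary: 3.56787e+10.
Order-1 term: 1/12 · (7.84147e+08 − 46656.0) = 6.53417e+07.
Running total after k=1: 3.57440e+10.
Order-2 term: −1/720 · (8.89056e+06 − 25920.0) = -12312.0.
Running total after k=2: 3.57440e+10.
Order-3 term: 1/30240 · (30240.0 − 4320.00) = 0.857143.
Running total after k=3: 3.57440e+10.
Order-4 term: −1/1209600 · (0.00000 − 0.00000) = 0.00000.

S_4 ≈ 3.57440e+10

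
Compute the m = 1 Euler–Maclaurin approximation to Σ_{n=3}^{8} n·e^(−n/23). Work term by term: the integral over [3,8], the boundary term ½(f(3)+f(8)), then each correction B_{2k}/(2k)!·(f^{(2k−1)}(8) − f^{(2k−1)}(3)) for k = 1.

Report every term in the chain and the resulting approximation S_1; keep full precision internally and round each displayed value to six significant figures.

S_1 ≈ 25.4530

The integral term ∫_3^8 x·e^(−x/23) dx = 21.3367.
Boundary: ½(f(3) + f(8)) = ½(2.63314 + 5.64977) = 4.14146.
So far: 25.4782.
Correction k=1: B_{2}/2! · (f^{(1)}(8) − f^{(1)}(3)) = 1/12 · (0.460579 − 0.763229) = -0.0252208.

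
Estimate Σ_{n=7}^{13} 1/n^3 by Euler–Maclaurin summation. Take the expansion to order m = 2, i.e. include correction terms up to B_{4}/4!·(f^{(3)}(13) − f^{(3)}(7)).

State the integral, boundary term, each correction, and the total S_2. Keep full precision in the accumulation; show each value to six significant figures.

S_2 ≈ 0.00902549

Integral: ∫_7^13 1/x^3 dx = 0.00724550.
Boundary: ½(f(7) + f(13)) = ½(0.00291545 + 0.000455166) = 0.00168531.
Running total after boundary: 0.00893081.
k=1: B_{2}/(2)! × [f^{(1)}(13) − f^{(1)}(7)] = 1/12 × (-0.000105038 − (-0.00124948)) = 9.53701e-05.
Partial sum through k=1: 0.00902618.
k=2: B_{4}/(4)! × [f^{(3)}(13) − f^{(3)}(7)] = −1/720 × (-1.24306e-05 − (-0.000509992)) = -6.91057e-07.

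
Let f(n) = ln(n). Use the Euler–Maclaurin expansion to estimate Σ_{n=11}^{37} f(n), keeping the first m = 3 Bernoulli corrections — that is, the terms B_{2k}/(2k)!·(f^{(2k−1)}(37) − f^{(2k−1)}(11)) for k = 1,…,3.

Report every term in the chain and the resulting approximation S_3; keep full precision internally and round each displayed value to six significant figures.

Integral: ∫_11^37 ln(x) dx = 81.2271.
½[f(11) + f(37)] = ½[2.39790 + 3.61092] = 3.00441.
So far: 84.2315.
Correction k=1: B_{2}/2! · (f^{(1)}(37) − f^{(1)}(11)) = 1/12 · (0.0270270 − 0.0909091) = -0.00532351.
Partial sum through k=1: 84.2262.
Correction k=2: B_{4}/4! · (f^{(3)}(37) − f^{(3)}(11)) = −1/720 · (3.94843e-05 − 0.00150263) = 2.03215e-06.
Partial sum through k=2: 84.2262.
Correction k=3: B_{6}/6! · (f^{(5)}(37) − f^{(5)}(11)) = 1/30240 · (3.46101e-07 − 0.000149021) = -4.91650e-09.

S_3 ≈ 84.2262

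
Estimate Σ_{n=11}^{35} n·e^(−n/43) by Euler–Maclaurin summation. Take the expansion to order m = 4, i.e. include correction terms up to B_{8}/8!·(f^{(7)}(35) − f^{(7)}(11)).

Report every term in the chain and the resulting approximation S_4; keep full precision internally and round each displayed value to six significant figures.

S_4 ≈ 323.697

The integral term ∫_11^35 x·e^(−x/43) dx = 311.725.
½[f(11) + f(35)] = ½[8.51715 + 15.5086] = 12.0129.
Running total after boundary: 323.738.
Order-1 term: 1/12 · (0.0824377 − 0.576213) = -0.0411479.
Partial sum through k=1: 323.697.
Order-2 term: −1/720 · (0.000523874 − 0.00114915) = 8.68444e-07.
Partial sum through k=2: 323.697.
Order-3 term: 1/30240 · (5.42544e-07 − 1.07446e-06) = -1.75897e-11.
Partial sum through k=3: 323.697.
Order-4 term: −1/1209600 · (4.33618e-10 − 8.26076e-10) = 3.24453e-16.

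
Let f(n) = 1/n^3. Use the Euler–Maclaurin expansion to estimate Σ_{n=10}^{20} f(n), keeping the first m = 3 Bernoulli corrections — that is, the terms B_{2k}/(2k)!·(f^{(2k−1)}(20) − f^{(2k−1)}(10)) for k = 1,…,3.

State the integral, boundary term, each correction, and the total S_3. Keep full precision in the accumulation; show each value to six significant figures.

Integral: ∫_10^20 1/x^3 dx = 0.00375000.
Endpoint term: (f(10) + f(20))/2 = (0.00100000 + 0.000125000)/2 = 0.000562500.
So far: 0.00431250.
k=1: B_{2}/(2)! × [f^{(1)}(20) − f^{(1)}(10)] = 1/12 × (-1.87500e-05 − (-0.000300000)) = 2.34375e-05.
Partial sum through k=1: 0.00433594.
k=2: B_{4}/(4)! × [f^{(3)}(20) − f^{(3)}(10)] = −1/720 × (-9.37500e-07 − (-6.00000e-05)) = -8.20312e-08.
Partial sum through k=2: 0.00433586.
k=3: B_{6}/(6)! × [f^{(5)}(20) − f^{(5)}(10)] = 1/30240 × (-9.84375e-08 − (-2.52000e-05)) = 8.30078e-10.

S_3 ≈ 0.00433586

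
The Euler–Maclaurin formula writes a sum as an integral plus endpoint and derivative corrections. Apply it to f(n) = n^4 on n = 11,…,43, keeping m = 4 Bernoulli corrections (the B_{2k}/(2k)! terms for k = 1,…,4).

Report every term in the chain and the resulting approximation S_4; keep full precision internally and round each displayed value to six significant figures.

S_4 ≈ 3.11123e+07

Integral: ∫_11^43 x^4 dx = 2.93695e+07.
Endpoint term: (f(11) + f(43))/2 = (14641.0 + 3.41880e+06)/2 = 1.71672e+06.
Running total after boundary: 3.10862e+07.
k=1: B_{2}/(2)! × [f^{(1)}(43) − f^{(1)}(11)] = 1/12 × (318028 − 5324.00) = 26058.7.
After k=1: 3.11123e+07.
k=2: B_{4}/(4)! × [f^{(3)}(43) − f^{(3)}(11)] = −1/720 × (1032.00 − 264.000) = -1.06667.
After k=2: 3.11123e+07.
k=3: B_{6}/(6)! × [f^{(5)}(43) − f^{(5)}(11)] = 1/30240 × (0.00000 − 0.00000) = 0.00000.
After k=3: 3.11123e+07.
k=4: B_{8}/(8)! × [f^{(7)}(43) − f^{(7)}(11)] = −1/1209600 × (0.00000 − 0.00000) = 0.00000.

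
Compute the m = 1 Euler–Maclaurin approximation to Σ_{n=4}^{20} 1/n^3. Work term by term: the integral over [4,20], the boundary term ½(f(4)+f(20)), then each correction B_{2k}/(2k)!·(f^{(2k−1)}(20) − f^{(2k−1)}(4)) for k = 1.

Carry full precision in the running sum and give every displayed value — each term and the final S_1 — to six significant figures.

S_1 ≈ 0.0388500

∫_4^20 1/x^3 dx evaluates to 0.0300000.
½[f(4) + f(20)] = ½[0.0156250 + 0.000125000] = 0.00787500.
So far: 0.0378750.
Order-1 term: 1/12 · (-1.87500e-05 − (-0.0117188)) = 0.000975000.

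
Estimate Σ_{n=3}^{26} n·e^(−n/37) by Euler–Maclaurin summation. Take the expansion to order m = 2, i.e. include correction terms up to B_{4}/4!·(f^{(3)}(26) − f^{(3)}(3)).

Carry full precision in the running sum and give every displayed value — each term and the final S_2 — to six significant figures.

Integral: ∫_3^26 x·e^(−x/37) dx = 210.320.
Boundary: ½(f(3) + f(26)) = ½(2.76636 + 12.8764) = 7.82136.
Integral + boundary = 218.141.
k=1: B_{2}/(2)! × [f^{(1)}(26) − f^{(1)}(3)] = 1/12 × (0.147235 − 0.847353) = -0.0583431.
Partial sum through k=1: 218.083.
k=2: B_{4}/(4)! × [f^{(3)}(26) − f^{(3)}(3)] = −1/720 × (0.000831063 − 0.00196610) = 1.57644e-06.

S_2 ≈ 218.083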